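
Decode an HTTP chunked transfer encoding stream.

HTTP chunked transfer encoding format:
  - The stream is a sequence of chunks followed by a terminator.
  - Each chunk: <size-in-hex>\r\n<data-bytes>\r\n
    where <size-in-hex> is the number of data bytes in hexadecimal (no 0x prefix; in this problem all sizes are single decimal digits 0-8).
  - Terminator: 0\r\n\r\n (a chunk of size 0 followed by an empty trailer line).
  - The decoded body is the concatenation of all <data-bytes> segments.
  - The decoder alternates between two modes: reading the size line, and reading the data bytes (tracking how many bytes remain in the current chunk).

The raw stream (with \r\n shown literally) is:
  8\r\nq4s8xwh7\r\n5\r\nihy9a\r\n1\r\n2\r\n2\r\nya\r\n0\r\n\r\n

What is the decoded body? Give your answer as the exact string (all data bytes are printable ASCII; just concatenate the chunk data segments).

Answer: q4s8xwh7ihy9a2ya

Derivation:
Chunk 1: stream[0..1]='8' size=0x8=8, data at stream[3..11]='q4s8xwh7' -> body[0..8], body so far='q4s8xwh7'
Chunk 2: stream[13..14]='5' size=0x5=5, data at stream[16..21]='ihy9a' -> body[8..13], body so far='q4s8xwh7ihy9a'
Chunk 3: stream[23..24]='1' size=0x1=1, data at stream[26..27]='2' -> body[13..14], body so far='q4s8xwh7ihy9a2'
Chunk 4: stream[29..30]='2' size=0x2=2, data at stream[32..34]='ya' -> body[14..16], body so far='q4s8xwh7ihy9a2ya'
Chunk 5: stream[36..37]='0' size=0 (terminator). Final body='q4s8xwh7ihy9a2ya' (16 bytes)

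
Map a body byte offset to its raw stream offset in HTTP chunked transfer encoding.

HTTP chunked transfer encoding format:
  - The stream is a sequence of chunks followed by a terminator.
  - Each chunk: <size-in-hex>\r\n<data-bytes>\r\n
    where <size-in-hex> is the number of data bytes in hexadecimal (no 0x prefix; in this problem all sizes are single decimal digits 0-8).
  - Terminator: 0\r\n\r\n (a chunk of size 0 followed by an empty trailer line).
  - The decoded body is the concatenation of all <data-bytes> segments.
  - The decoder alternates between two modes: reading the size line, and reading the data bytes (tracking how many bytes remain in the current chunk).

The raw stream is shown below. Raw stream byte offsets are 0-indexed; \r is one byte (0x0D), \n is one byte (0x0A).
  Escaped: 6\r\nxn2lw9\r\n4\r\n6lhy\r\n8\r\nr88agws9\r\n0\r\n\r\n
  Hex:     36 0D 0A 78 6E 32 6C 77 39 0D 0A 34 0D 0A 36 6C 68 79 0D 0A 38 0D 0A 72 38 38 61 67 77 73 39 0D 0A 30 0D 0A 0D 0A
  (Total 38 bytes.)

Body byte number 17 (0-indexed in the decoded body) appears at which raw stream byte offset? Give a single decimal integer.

Chunk 1: stream[0..1]='6' size=0x6=6, data at stream[3..9]='xn2lw9' -> body[0..6], body so far='xn2lw9'
Chunk 2: stream[11..12]='4' size=0x4=4, data at stream[14..18]='6lhy' -> body[6..10], body so far='xn2lw96lhy'
Chunk 3: stream[20..21]='8' size=0x8=8, data at stream[23..31]='r88agws9' -> body[10..18], body so far='xn2lw96lhyr88agws9'
Chunk 4: stream[33..34]='0' size=0 (terminator). Final body='xn2lw96lhyr88agws9' (18 bytes)
Body byte 17 at stream offset 30

Answer: 30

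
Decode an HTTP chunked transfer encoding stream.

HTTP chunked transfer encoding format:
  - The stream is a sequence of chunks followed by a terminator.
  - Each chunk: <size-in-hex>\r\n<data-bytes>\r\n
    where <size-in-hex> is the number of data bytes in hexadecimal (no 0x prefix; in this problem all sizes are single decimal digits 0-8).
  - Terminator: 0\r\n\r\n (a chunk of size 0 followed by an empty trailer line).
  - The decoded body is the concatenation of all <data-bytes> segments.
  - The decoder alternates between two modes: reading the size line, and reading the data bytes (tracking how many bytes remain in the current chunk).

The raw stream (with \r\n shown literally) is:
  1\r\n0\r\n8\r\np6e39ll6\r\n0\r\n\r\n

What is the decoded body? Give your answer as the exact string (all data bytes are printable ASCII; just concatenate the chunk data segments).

Answer: 0p6e39ll6

Derivation:
Chunk 1: stream[0..1]='1' size=0x1=1, data at stream[3..4]='0' -> body[0..1], body so far='0'
Chunk 2: stream[6..7]='8' size=0x8=8, data at stream[9..17]='p6e39ll6' -> body[1..9], body so far='0p6e39ll6'
Chunk 3: stream[19..20]='0' size=0 (terminator). Final body='0p6e39ll6' (9 bytes)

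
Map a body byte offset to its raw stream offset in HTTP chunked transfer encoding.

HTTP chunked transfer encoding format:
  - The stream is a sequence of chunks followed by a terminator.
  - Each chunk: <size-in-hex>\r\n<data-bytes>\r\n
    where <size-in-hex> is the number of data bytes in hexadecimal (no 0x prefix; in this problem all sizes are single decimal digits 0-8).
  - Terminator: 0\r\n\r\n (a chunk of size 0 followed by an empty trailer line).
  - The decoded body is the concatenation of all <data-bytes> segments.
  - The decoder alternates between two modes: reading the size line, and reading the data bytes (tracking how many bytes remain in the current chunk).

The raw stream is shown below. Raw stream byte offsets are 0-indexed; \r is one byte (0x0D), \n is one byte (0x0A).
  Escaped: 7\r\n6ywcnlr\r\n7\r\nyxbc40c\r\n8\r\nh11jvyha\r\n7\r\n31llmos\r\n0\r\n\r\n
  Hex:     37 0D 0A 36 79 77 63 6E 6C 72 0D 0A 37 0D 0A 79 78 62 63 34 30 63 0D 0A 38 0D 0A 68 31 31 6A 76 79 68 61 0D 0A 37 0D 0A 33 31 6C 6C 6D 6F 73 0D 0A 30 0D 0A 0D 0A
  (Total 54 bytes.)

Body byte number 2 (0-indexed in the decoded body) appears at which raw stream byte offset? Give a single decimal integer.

Answer: 5

Derivation:
Chunk 1: stream[0..1]='7' size=0x7=7, data at stream[3..10]='6ywcnlr' -> body[0..7], body so far='6ywcnlr'
Chunk 2: stream[12..13]='7' size=0x7=7, data at stream[15..22]='yxbc40c' -> body[7..14], body so far='6ywcnlryxbc40c'
Chunk 3: stream[24..25]='8' size=0x8=8, data at stream[27..35]='h11jvyha' -> body[14..22], body so far='6ywcnlryxbc40ch11jvyha'
Chunk 4: stream[37..38]='7' size=0x7=7, data at stream[40..47]='31llmos' -> body[22..29], body so far='6ywcnlryxbc40ch11jvyha31llmos'
Chunk 5: stream[49..50]='0' size=0 (terminator). Final body='6ywcnlryxbc40ch11jvyha31llmos' (29 bytes)
Body byte 2 at stream offset 5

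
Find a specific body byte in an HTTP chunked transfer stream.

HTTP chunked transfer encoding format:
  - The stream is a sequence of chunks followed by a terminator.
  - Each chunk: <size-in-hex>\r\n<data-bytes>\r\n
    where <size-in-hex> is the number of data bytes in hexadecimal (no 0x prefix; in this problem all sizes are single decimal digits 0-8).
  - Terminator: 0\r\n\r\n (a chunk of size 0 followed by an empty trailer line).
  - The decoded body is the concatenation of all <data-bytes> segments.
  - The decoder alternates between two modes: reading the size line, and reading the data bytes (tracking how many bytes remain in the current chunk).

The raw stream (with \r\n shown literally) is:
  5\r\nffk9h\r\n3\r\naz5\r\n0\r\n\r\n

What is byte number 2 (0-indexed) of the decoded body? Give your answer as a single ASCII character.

Chunk 1: stream[0..1]='5' size=0x5=5, data at stream[3..8]='ffk9h' -> body[0..5], body so far='ffk9h'
Chunk 2: stream[10..11]='3' size=0x3=3, data at stream[13..16]='az5' -> body[5..8], body so far='ffk9haz5'
Chunk 3: stream[18..19]='0' size=0 (terminator). Final body='ffk9haz5' (8 bytes)
Body byte 2 = 'k'

Answer: k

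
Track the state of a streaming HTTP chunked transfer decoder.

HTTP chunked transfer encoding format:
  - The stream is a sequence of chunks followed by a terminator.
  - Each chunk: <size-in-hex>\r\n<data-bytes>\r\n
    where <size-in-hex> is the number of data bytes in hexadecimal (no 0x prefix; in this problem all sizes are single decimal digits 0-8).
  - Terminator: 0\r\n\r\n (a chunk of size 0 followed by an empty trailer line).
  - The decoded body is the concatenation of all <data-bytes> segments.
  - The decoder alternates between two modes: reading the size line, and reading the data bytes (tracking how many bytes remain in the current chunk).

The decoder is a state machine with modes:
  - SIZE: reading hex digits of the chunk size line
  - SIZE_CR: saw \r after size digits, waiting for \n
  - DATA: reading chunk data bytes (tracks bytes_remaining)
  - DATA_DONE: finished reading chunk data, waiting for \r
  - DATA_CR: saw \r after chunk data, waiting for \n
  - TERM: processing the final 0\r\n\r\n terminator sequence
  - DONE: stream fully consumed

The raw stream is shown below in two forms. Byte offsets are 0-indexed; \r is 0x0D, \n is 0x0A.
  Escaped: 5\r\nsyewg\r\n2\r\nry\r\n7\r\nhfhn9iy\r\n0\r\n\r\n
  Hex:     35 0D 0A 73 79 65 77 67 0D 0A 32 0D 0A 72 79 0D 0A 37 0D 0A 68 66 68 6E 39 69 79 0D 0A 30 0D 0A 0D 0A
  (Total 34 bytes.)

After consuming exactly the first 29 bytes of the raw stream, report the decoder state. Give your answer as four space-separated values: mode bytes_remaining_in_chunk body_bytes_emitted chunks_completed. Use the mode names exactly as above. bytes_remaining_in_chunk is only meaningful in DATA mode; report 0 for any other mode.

Byte 0 = '5': mode=SIZE remaining=0 emitted=0 chunks_done=0
Byte 1 = 0x0D: mode=SIZE_CR remaining=0 emitted=0 chunks_done=0
Byte 2 = 0x0A: mode=DATA remaining=5 emitted=0 chunks_done=0
Byte 3 = 's': mode=DATA remaining=4 emitted=1 chunks_done=0
Byte 4 = 'y': mode=DATA remaining=3 emitted=2 chunks_done=0
Byte 5 = 'e': mode=DATA remaining=2 emitted=3 chunks_done=0
Byte 6 = 'w': mode=DATA remaining=1 emitted=4 chunks_done=0
Byte 7 = 'g': mode=DATA_DONE remaining=0 emitted=5 chunks_done=0
Byte 8 = 0x0D: mode=DATA_CR remaining=0 emitted=5 chunks_done=0
Byte 9 = 0x0A: mode=SIZE remaining=0 emitted=5 chunks_done=1
Byte 10 = '2': mode=SIZE remaining=0 emitted=5 chunks_done=1
Byte 11 = 0x0D: mode=SIZE_CR remaining=0 emitted=5 chunks_done=1
Byte 12 = 0x0A: mode=DATA remaining=2 emitted=5 chunks_done=1
Byte 13 = 'r': mode=DATA remaining=1 emitted=6 chunks_done=1
Byte 14 = 'y': mode=DATA_DONE remaining=0 emitted=7 chunks_done=1
Byte 15 = 0x0D: mode=DATA_CR remaining=0 emitted=7 chunks_done=1
Byte 16 = 0x0A: mode=SIZE remaining=0 emitted=7 chunks_done=2
Byte 17 = '7': mode=SIZE remaining=0 emitted=7 chunks_done=2
Byte 18 = 0x0D: mode=SIZE_CR remaining=0 emitted=7 chunks_done=2
Byte 19 = 0x0A: mode=DATA remaining=7 emitted=7 chunks_done=2
Byte 20 = 'h': mode=DATA remaining=6 emitted=8 chunks_done=2
Byte 21 = 'f': mode=DATA remaining=5 emitted=9 chunks_done=2
Byte 22 = 'h': mode=DATA remaining=4 emitted=10 chunks_done=2
Byte 23 = 'n': mode=DATA remaining=3 emitted=11 chunks_done=2
Byte 24 = '9': mode=DATA remaining=2 emitted=12 chunks_done=2
Byte 25 = 'i': mode=DATA remaining=1 emitted=13 chunks_done=2
Byte 26 = 'y': mode=DATA_DONE remaining=0 emitted=14 chunks_done=2
Byte 27 = 0x0D: mode=DATA_CR remaining=0 emitted=14 chunks_done=2
Byte 28 = 0x0A: mode=SIZE remaining=0 emitted=14 chunks_done=3

Answer: SIZE 0 14 3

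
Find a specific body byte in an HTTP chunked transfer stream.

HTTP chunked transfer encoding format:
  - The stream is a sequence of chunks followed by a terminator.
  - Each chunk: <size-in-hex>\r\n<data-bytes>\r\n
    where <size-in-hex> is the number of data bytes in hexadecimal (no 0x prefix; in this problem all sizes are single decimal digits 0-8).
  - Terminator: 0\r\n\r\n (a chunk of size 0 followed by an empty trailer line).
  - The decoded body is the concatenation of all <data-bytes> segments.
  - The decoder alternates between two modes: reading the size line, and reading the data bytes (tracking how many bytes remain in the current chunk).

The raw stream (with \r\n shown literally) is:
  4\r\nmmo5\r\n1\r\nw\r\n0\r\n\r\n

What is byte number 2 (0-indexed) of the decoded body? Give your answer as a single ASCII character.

Chunk 1: stream[0..1]='4' size=0x4=4, data at stream[3..7]='mmo5' -> body[0..4], body so far='mmo5'
Chunk 2: stream[9..10]='1' size=0x1=1, data at stream[12..13]='w' -> body[4..5], body so far='mmo5w'
Chunk 3: stream[15..16]='0' size=0 (terminator). Final body='mmo5w' (5 bytes)
Body byte 2 = 'o'

Answer: o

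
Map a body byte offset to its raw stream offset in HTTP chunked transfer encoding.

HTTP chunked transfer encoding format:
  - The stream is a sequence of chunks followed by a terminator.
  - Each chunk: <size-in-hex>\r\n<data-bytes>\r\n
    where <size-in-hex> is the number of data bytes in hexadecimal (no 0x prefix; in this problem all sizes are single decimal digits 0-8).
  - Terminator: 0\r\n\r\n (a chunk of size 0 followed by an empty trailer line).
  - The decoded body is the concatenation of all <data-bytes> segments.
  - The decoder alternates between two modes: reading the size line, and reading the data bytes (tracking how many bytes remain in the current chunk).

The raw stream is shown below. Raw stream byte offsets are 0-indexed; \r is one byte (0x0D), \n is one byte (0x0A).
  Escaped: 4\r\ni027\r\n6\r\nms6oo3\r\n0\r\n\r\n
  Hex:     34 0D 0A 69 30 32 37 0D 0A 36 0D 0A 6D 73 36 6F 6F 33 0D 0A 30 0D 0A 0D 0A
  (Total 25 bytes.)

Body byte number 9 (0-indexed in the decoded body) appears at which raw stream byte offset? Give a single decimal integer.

Chunk 1: stream[0..1]='4' size=0x4=4, data at stream[3..7]='i027' -> body[0..4], body so far='i027'
Chunk 2: stream[9..10]='6' size=0x6=6, data at stream[12..18]='ms6oo3' -> body[4..10], body so far='i027ms6oo3'
Chunk 3: stream[20..21]='0' size=0 (terminator). Final body='i027ms6oo3' (10 bytes)
Body byte 9 at stream offset 17

Answer: 17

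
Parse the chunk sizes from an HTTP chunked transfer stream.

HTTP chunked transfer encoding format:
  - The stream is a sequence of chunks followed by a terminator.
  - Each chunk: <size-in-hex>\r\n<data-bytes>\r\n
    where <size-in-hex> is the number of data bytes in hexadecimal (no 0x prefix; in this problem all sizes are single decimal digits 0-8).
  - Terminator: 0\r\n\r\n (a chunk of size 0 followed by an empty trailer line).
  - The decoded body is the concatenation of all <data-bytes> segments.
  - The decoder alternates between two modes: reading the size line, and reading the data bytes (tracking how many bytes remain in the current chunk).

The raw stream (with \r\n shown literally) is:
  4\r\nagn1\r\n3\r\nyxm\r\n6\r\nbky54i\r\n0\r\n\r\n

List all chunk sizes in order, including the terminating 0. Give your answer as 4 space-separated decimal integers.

Chunk 1: stream[0..1]='4' size=0x4=4, data at stream[3..7]='agn1' -> body[0..4], body so far='agn1'
Chunk 2: stream[9..10]='3' size=0x3=3, data at stream[12..15]='yxm' -> body[4..7], body so far='agn1yxm'
Chunk 3: stream[17..18]='6' size=0x6=6, data at stream[20..26]='bky54i' -> body[7..13], body so far='agn1yxmbky54i'
Chunk 4: stream[28..29]='0' size=0 (terminator). Final body='agn1yxmbky54i' (13 bytes)

Answer: 4 3 6 0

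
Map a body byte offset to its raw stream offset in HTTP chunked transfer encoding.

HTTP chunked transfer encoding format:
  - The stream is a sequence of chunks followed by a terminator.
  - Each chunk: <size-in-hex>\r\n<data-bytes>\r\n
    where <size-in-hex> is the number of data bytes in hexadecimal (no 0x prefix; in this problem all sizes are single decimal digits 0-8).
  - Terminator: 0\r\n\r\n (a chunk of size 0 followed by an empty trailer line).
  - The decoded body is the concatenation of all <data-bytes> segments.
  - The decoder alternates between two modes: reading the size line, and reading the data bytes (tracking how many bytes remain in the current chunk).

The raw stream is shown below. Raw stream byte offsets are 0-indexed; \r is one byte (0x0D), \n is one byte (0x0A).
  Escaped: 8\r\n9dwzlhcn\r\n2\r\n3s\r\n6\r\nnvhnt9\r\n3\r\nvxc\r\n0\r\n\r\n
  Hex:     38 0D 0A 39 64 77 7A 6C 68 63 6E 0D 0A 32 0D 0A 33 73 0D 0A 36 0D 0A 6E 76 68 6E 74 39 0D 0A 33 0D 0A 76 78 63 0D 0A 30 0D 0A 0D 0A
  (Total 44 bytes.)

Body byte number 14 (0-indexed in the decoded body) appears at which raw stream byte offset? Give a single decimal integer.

Answer: 27

Derivation:
Chunk 1: stream[0..1]='8' size=0x8=8, data at stream[3..11]='9dwzlhcn' -> body[0..8], body so far='9dwzlhcn'
Chunk 2: stream[13..14]='2' size=0x2=2, data at stream[16..18]='3s' -> body[8..10], body so far='9dwzlhcn3s'
Chunk 3: stream[20..21]='6' size=0x6=6, data at stream[23..29]='nvhnt9' -> body[10..16], body so far='9dwzlhcn3snvhnt9'
Chunk 4: stream[31..32]='3' size=0x3=3, data at stream[34..37]='vxc' -> body[16..19], body so far='9dwzlhcn3snvhnt9vxc'
Chunk 5: stream[39..40]='0' size=0 (terminator). Final body='9dwzlhcn3snvhnt9vxc' (19 bytes)
Body byte 14 at stream offset 27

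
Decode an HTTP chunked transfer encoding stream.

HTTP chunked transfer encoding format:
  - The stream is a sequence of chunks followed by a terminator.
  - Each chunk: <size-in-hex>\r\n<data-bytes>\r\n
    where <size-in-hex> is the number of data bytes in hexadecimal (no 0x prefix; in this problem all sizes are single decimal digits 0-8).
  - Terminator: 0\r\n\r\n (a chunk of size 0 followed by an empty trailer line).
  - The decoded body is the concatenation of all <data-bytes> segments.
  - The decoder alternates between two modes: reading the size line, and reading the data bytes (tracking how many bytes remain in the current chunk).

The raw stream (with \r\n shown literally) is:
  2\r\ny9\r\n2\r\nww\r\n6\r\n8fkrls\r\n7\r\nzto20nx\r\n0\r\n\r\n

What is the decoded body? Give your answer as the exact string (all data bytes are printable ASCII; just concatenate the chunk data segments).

Answer: y9ww8fkrlszto20nx

Derivation:
Chunk 1: stream[0..1]='2' size=0x2=2, data at stream[3..5]='y9' -> body[0..2], body so far='y9'
Chunk 2: stream[7..8]='2' size=0x2=2, data at stream[10..12]='ww' -> body[2..4], body so far='y9ww'
Chunk 3: stream[14..15]='6' size=0x6=6, data at stream[17..23]='8fkrls' -> body[4..10], body so far='y9ww8fkrls'
Chunk 4: stream[25..26]='7' size=0x7=7, data at stream[28..35]='zto20nx' -> body[10..17], body so far='y9ww8fkrlszto20nx'
Chunk 5: stream[37..38]='0' size=0 (terminator). Final body='y9ww8fkrlszto20nx' (17 bytes)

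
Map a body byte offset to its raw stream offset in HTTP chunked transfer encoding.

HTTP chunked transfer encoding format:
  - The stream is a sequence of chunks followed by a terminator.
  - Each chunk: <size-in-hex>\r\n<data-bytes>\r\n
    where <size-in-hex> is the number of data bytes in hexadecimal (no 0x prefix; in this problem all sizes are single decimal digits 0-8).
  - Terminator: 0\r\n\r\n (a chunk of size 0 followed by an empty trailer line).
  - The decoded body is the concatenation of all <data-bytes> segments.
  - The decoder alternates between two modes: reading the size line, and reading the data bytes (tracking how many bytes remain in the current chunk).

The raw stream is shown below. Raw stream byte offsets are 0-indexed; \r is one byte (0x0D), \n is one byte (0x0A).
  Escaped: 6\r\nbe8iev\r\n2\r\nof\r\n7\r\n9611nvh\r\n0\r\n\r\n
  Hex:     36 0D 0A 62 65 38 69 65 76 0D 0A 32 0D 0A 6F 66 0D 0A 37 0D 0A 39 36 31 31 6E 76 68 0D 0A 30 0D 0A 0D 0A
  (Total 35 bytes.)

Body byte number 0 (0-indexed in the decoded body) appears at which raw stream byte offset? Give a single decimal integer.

Chunk 1: stream[0..1]='6' size=0x6=6, data at stream[3..9]='be8iev' -> body[0..6], body so far='be8iev'
Chunk 2: stream[11..12]='2' size=0x2=2, data at stream[14..16]='of' -> body[6..8], body so far='be8ievof'
Chunk 3: stream[18..19]='7' size=0x7=7, data at stream[21..28]='9611nvh' -> body[8..15], body so far='be8ievof9611nvh'
Chunk 4: stream[30..31]='0' size=0 (terminator). Final body='be8ievof9611nvh' (15 bytes)
Body byte 0 at stream offset 3

Answer: 3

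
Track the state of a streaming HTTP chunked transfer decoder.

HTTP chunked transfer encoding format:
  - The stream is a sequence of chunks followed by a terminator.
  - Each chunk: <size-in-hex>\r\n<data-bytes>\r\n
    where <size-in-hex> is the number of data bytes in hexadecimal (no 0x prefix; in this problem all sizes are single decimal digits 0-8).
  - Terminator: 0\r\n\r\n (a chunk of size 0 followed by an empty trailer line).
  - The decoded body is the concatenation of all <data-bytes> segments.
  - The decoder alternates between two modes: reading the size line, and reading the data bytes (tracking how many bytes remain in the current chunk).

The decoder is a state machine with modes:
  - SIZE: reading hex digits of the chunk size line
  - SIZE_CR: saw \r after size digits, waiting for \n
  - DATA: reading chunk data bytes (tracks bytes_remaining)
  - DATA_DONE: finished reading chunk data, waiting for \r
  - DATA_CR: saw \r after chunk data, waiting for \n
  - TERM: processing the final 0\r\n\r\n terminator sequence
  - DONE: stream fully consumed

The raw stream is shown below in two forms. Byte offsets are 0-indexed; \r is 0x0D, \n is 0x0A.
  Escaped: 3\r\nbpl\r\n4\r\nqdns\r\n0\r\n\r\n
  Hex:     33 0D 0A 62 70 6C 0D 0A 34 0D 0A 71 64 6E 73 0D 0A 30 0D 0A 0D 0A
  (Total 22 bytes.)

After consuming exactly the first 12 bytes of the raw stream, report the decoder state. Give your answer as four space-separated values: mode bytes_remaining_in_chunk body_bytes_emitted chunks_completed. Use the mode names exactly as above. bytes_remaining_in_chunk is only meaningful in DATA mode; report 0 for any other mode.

Byte 0 = '3': mode=SIZE remaining=0 emitted=0 chunks_done=0
Byte 1 = 0x0D: mode=SIZE_CR remaining=0 emitted=0 chunks_done=0
Byte 2 = 0x0A: mode=DATA remaining=3 emitted=0 chunks_done=0
Byte 3 = 'b': mode=DATA remaining=2 emitted=1 chunks_done=0
Byte 4 = 'p': mode=DATA remaining=1 emitted=2 chunks_done=0
Byte 5 = 'l': mode=DATA_DONE remaining=0 emitted=3 chunks_done=0
Byte 6 = 0x0D: mode=DATA_CR remaining=0 emitted=3 chunks_done=0
Byte 7 = 0x0A: mode=SIZE remaining=0 emitted=3 chunks_done=1
Byte 8 = '4': mode=SIZE remaining=0 emitted=3 chunks_done=1
Byte 9 = 0x0D: mode=SIZE_CR remaining=0 emitted=3 chunks_done=1
Byte 10 = 0x0A: mode=DATA remaining=4 emitted=3 chunks_done=1
Byte 11 = 'q': mode=DATA remaining=3 emitted=4 chunks_done=1

Answer: DATA 3 4 1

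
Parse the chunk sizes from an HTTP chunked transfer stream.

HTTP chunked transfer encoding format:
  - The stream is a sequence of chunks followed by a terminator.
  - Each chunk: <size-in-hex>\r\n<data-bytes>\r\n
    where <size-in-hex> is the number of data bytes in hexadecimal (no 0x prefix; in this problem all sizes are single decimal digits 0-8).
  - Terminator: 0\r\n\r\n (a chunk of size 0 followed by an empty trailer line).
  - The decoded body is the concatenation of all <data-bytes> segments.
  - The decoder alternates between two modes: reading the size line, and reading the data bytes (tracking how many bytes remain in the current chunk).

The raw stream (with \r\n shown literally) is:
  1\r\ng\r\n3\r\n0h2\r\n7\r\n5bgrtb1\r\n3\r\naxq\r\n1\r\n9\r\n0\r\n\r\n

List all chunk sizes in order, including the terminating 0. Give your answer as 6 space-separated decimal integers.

Chunk 1: stream[0..1]='1' size=0x1=1, data at stream[3..4]='g' -> body[0..1], body so far='g'
Chunk 2: stream[6..7]='3' size=0x3=3, data at stream[9..12]='0h2' -> body[1..4], body so far='g0h2'
Chunk 3: stream[14..15]='7' size=0x7=7, data at stream[17..24]='5bgrtb1' -> body[4..11], body so far='g0h25bgrtb1'
Chunk 4: stream[26..27]='3' size=0x3=3, data at stream[29..32]='axq' -> body[11..14], body so far='g0h25bgrtb1axq'
Chunk 5: stream[34..35]='1' size=0x1=1, data at stream[37..38]='9' -> body[14..15], body so far='g0h25bgrtb1axq9'
Chunk 6: stream[40..41]='0' size=0 (terminator). Final body='g0h25bgrtb1axq9' (15 bytes)

Answer: 1 3 7 3 1 0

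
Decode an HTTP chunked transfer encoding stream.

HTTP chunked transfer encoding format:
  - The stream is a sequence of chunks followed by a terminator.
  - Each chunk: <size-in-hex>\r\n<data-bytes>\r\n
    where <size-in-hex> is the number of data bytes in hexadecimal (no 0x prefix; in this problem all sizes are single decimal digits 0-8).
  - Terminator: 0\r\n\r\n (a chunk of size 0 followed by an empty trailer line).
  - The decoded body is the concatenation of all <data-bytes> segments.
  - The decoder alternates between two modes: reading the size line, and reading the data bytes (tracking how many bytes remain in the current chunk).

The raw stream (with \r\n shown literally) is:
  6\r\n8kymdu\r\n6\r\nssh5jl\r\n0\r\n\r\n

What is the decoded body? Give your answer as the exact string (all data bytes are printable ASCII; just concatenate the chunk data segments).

Answer: 8kymdussh5jl

Derivation:
Chunk 1: stream[0..1]='6' size=0x6=6, data at stream[3..9]='8kymdu' -> body[0..6], body so far='8kymdu'
Chunk 2: stream[11..12]='6' size=0x6=6, data at stream[14..20]='ssh5jl' -> body[6..12], body so far='8kymdussh5jl'
Chunk 3: stream[22..23]='0' size=0 (terminator). Final body='8kymdussh5jl' (12 bytes)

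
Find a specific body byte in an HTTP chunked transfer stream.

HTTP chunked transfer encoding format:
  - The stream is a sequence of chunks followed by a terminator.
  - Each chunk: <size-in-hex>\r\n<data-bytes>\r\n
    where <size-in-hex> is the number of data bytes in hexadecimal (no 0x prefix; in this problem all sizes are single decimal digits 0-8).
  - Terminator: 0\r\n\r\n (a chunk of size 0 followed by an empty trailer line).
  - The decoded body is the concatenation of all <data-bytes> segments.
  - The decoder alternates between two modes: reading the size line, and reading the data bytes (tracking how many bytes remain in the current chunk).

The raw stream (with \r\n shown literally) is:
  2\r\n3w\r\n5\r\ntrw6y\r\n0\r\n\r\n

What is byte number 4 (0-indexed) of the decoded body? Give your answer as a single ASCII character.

Answer: w

Derivation:
Chunk 1: stream[0..1]='2' size=0x2=2, data at stream[3..5]='3w' -> body[0..2], body so far='3w'
Chunk 2: stream[7..8]='5' size=0x5=5, data at stream[10..15]='trw6y' -> body[2..7], body so far='3wtrw6y'
Chunk 3: stream[17..18]='0' size=0 (terminator). Final body='3wtrw6y' (7 bytes)
Body byte 4 = 'w'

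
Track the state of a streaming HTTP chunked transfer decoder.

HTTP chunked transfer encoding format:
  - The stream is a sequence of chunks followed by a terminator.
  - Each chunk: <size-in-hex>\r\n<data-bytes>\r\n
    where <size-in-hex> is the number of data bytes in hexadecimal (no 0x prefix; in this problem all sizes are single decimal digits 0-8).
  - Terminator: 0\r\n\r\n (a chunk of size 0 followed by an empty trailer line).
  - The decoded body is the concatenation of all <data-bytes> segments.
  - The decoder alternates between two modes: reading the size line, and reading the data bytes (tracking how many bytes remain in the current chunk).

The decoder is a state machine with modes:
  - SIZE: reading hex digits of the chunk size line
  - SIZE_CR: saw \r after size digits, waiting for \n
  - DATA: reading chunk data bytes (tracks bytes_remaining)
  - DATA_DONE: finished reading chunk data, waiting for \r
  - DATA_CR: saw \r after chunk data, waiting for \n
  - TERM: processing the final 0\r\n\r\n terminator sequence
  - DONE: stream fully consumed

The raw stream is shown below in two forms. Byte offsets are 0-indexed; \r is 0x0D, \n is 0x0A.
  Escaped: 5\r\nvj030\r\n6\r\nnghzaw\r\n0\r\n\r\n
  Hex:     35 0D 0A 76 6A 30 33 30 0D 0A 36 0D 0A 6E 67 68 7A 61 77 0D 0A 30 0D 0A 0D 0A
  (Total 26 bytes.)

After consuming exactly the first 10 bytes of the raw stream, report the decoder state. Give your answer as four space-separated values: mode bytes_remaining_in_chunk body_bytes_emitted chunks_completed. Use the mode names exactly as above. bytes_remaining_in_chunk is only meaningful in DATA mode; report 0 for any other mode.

Answer: SIZE 0 5 1

Derivation:
Byte 0 = '5': mode=SIZE remaining=0 emitted=0 chunks_done=0
Byte 1 = 0x0D: mode=SIZE_CR remaining=0 emitted=0 chunks_done=0
Byte 2 = 0x0A: mode=DATA remaining=5 emitted=0 chunks_done=0
Byte 3 = 'v': mode=DATA remaining=4 emitted=1 chunks_done=0
Byte 4 = 'j': mode=DATA remaining=3 emitted=2 chunks_done=0
Byte 5 = '0': mode=DATA remaining=2 emitted=3 chunks_done=0
Byte 6 = '3': mode=DATA remaining=1 emitted=4 chunks_done=0
Byte 7 = '0': mode=DATA_DONE remaining=0 emitted=5 chunks_done=0
Byte 8 = 0x0D: mode=DATA_CR remaining=0 emitted=5 chunks_done=0
Byte 9 = 0x0A: mode=SIZE remaining=0 emitted=5 chunks_done=1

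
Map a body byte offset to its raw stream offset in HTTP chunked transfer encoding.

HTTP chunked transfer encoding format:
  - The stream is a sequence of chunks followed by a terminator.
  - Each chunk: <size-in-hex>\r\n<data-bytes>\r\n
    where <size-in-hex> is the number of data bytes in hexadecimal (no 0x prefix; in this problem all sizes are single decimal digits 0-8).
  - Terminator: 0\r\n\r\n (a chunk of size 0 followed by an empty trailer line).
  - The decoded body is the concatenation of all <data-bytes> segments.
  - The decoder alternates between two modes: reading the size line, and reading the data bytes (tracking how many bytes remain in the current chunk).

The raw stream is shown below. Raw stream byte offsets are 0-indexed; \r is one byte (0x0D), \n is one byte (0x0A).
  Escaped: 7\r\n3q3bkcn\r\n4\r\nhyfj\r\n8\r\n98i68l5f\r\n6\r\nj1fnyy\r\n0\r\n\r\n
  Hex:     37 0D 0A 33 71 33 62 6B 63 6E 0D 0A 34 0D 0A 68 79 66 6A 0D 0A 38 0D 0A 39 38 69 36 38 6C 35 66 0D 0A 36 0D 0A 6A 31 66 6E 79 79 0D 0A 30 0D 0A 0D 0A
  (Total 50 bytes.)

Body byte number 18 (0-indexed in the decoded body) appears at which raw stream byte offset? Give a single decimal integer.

Chunk 1: stream[0..1]='7' size=0x7=7, data at stream[3..10]='3q3bkcn' -> body[0..7], body so far='3q3bkcn'
Chunk 2: stream[12..13]='4' size=0x4=4, data at stream[15..19]='hyfj' -> body[7..11], body so far='3q3bkcnhyfj'
Chunk 3: stream[21..22]='8' size=0x8=8, data at stream[24..32]='98i68l5f' -> body[11..19], body so far='3q3bkcnhyfj98i68l5f'
Chunk 4: stream[34..35]='6' size=0x6=6, data at stream[37..43]='j1fnyy' -> body[19..25], body so far='3q3bkcnhyfj98i68l5fj1fnyy'
Chunk 5: stream[45..46]='0' size=0 (terminator). Final body='3q3bkcnhyfj98i68l5fj1fnyy' (25 bytes)
Body byte 18 at stream offset 31

Answer: 31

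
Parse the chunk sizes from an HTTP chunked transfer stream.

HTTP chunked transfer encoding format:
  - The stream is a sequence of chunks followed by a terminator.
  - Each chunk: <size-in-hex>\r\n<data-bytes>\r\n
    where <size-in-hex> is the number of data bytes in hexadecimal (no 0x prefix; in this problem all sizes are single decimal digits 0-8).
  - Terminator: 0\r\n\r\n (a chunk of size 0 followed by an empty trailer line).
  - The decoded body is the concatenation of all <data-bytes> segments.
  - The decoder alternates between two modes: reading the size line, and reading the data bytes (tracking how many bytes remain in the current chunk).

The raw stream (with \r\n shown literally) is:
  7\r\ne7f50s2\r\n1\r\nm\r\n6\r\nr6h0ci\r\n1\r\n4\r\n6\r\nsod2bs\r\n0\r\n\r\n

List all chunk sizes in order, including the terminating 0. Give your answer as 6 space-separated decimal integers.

Chunk 1: stream[0..1]='7' size=0x7=7, data at stream[3..10]='e7f50s2' -> body[0..7], body so far='e7f50s2'
Chunk 2: stream[12..13]='1' size=0x1=1, data at stream[15..16]='m' -> body[7..8], body so far='e7f50s2m'
Chunk 3: stream[18..19]='6' size=0x6=6, data at stream[21..27]='r6h0ci' -> body[8..14], body so far='e7f50s2mr6h0ci'
Chunk 4: stream[29..30]='1' size=0x1=1, data at stream[32..33]='4' -> body[14..15], body so far='e7f50s2mr6h0ci4'
Chunk 5: stream[35..36]='6' size=0x6=6, data at stream[38..44]='sod2bs' -> body[15..21], body so far='e7f50s2mr6h0ci4sod2bs'
Chunk 6: stream[46..47]='0' size=0 (terminator). Final body='e7f50s2mr6h0ci4sod2bs' (21 bytes)

Answer: 7 1 6 1 6 0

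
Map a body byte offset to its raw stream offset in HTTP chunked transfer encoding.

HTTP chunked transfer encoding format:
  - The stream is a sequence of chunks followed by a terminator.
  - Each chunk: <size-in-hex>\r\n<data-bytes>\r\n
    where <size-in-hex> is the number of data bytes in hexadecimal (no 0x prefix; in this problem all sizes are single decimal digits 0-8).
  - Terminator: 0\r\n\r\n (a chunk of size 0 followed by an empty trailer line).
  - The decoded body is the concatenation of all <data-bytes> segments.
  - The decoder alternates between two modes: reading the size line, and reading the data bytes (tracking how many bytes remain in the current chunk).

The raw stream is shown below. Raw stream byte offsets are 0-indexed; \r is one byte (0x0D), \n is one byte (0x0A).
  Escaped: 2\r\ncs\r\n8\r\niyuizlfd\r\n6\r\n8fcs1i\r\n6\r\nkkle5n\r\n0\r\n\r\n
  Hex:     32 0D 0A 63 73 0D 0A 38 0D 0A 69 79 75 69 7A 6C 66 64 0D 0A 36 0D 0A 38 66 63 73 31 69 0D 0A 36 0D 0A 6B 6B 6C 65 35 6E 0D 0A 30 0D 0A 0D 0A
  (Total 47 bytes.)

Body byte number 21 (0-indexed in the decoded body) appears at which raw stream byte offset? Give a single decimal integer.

Chunk 1: stream[0..1]='2' size=0x2=2, data at stream[3..5]='cs' -> body[0..2], body so far='cs'
Chunk 2: stream[7..8]='8' size=0x8=8, data at stream[10..18]='iyuizlfd' -> body[2..10], body so far='csiyuizlfd'
Chunk 3: stream[20..21]='6' size=0x6=6, data at stream[23..29]='8fcs1i' -> body[10..16], body so far='csiyuizlfd8fcs1i'
Chunk 4: stream[31..32]='6' size=0x6=6, data at stream[34..40]='kkle5n' -> body[16..22], body so far='csiyuizlfd8fcs1ikkle5n'
Chunk 5: stream[42..43]='0' size=0 (terminator). Final body='csiyuizlfd8fcs1ikkle5n' (22 bytes)
Body byte 21 at stream offset 39

Answer: 39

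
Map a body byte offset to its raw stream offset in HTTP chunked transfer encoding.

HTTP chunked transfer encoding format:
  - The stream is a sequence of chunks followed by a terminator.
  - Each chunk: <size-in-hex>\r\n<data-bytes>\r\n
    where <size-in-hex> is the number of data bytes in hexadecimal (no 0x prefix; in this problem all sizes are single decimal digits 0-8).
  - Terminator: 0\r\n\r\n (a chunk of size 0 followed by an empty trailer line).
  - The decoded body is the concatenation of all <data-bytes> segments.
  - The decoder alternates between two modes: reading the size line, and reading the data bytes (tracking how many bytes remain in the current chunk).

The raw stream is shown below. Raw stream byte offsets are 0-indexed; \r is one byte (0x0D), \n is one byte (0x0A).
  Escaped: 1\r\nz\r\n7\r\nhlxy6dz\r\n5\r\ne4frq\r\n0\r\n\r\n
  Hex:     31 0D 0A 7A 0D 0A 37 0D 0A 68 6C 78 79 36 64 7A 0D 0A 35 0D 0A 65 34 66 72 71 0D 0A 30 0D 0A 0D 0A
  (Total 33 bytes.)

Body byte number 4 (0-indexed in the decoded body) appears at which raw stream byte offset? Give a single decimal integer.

Answer: 12

Derivation:
Chunk 1: stream[0..1]='1' size=0x1=1, data at stream[3..4]='z' -> body[0..1], body so far='z'
Chunk 2: stream[6..7]='7' size=0x7=7, data at stream[9..16]='hlxy6dz' -> body[1..8], body so far='zhlxy6dz'
Chunk 3: stream[18..19]='5' size=0x5=5, data at stream[21..26]='e4frq' -> body[8..13], body so far='zhlxy6dze4frq'
Chunk 4: stream[28..29]='0' size=0 (terminator). Final body='zhlxy6dze4frq' (13 bytes)
Body byte 4 at stream offset 12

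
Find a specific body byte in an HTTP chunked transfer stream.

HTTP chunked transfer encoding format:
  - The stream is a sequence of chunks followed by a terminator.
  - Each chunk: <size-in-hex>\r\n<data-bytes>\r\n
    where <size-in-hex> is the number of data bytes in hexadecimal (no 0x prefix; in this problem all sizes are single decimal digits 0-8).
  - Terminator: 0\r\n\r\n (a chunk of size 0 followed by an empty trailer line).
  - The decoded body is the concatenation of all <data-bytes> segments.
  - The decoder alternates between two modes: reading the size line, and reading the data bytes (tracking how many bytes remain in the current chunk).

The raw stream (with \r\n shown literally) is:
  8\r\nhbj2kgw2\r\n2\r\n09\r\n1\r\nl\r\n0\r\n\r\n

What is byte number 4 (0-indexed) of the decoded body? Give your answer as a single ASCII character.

Answer: k

Derivation:
Chunk 1: stream[0..1]='8' size=0x8=8, data at stream[3..11]='hbj2kgw2' -> body[0..8], body so far='hbj2kgw2'
Chunk 2: stream[13..14]='2' size=0x2=2, data at stream[16..18]='09' -> body[8..10], body so far='hbj2kgw209'
Chunk 3: stream[20..21]='1' size=0x1=1, data at stream[23..24]='l' -> body[10..11], body so far='hbj2kgw209l'
Chunk 4: stream[26..27]='0' size=0 (terminator). Final body='hbj2kgw209l' (11 bytes)
Body byte 4 = 'k'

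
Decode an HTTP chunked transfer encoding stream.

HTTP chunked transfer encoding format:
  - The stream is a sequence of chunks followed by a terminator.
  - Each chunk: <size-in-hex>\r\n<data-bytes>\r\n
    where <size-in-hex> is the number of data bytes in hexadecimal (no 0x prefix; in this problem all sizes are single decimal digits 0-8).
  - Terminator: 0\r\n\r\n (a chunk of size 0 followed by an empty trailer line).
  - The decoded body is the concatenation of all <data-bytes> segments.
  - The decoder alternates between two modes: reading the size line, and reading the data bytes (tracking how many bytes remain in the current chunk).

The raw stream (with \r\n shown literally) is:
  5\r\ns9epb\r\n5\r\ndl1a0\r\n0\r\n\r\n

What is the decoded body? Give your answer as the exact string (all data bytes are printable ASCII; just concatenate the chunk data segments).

Chunk 1: stream[0..1]='5' size=0x5=5, data at stream[3..8]='s9epb' -> body[0..5], body so far='s9epb'
Chunk 2: stream[10..11]='5' size=0x5=5, data at stream[13..18]='dl1a0' -> body[5..10], body so far='s9epbdl1a0'
Chunk 3: stream[20..21]='0' size=0 (terminator). Final body='s9epbdl1a0' (10 bytes)

Answer: s9epbdl1a0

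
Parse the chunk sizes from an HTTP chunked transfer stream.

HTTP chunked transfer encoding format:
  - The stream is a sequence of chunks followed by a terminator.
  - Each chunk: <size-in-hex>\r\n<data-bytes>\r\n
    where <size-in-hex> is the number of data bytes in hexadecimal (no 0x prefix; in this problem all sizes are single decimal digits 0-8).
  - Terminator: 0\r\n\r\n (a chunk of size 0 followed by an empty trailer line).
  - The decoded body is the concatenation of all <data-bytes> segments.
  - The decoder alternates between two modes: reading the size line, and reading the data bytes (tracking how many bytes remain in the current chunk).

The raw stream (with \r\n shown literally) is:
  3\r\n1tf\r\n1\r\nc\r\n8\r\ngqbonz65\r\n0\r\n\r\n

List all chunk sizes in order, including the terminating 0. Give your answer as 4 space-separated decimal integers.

Answer: 3 1 8 0

Derivation:
Chunk 1: stream[0..1]='3' size=0x3=3, data at stream[3..6]='1tf' -> body[0..3], body so far='1tf'
Chunk 2: stream[8..9]='1' size=0x1=1, data at stream[11..12]='c' -> body[3..4], body so far='1tfc'
Chunk 3: stream[14..15]='8' size=0x8=8, data at stream[17..25]='gqbonz65' -> body[4..12], body so far='1tfcgqbonz65'
Chunk 4: stream[27..28]='0' size=0 (terminator). Final body='1tfcgqbonz65' (12 bytes)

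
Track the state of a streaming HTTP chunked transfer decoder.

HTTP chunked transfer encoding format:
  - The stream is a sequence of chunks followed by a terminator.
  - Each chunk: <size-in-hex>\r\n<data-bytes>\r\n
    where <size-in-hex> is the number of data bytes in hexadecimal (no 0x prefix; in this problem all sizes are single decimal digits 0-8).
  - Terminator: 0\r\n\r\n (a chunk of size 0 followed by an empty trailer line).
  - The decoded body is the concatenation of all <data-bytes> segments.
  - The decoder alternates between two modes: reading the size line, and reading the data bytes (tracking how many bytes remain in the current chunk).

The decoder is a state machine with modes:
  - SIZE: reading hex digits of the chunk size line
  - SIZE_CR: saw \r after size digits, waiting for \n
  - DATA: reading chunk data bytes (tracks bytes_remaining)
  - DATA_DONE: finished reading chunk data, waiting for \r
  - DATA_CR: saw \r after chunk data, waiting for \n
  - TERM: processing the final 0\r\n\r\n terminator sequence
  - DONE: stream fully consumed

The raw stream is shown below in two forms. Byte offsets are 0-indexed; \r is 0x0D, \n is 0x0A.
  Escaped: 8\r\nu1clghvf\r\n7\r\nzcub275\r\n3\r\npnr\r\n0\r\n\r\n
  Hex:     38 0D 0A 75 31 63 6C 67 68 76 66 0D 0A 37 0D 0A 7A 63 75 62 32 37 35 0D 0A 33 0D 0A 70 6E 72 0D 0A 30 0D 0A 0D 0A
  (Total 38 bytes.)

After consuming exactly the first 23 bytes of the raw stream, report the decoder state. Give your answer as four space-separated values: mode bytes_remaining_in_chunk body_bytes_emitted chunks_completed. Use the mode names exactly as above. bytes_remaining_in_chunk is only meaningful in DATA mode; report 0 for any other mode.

Byte 0 = '8': mode=SIZE remaining=0 emitted=0 chunks_done=0
Byte 1 = 0x0D: mode=SIZE_CR remaining=0 emitted=0 chunks_done=0
Byte 2 = 0x0A: mode=DATA remaining=8 emitted=0 chunks_done=0
Byte 3 = 'u': mode=DATA remaining=7 emitted=1 chunks_done=0
Byte 4 = '1': mode=DATA remaining=6 emitted=2 chunks_done=0
Byte 5 = 'c': mode=DATA remaining=5 emitted=3 chunks_done=0
Byte 6 = 'l': mode=DATA remaining=4 emitted=4 chunks_done=0
Byte 7 = 'g': mode=DATA remaining=3 emitted=5 chunks_done=0
Byte 8 = 'h': mode=DATA remaining=2 emitted=6 chunks_done=0
Byte 9 = 'v': mode=DATA remaining=1 emitted=7 chunks_done=0
Byte 10 = 'f': mode=DATA_DONE remaining=0 emitted=8 chunks_done=0
Byte 11 = 0x0D: mode=DATA_CR remaining=0 emitted=8 chunks_done=0
Byte 12 = 0x0A: mode=SIZE remaining=0 emitted=8 chunks_done=1
Byte 13 = '7': mode=SIZE remaining=0 emitted=8 chunks_done=1
Byte 14 = 0x0D: mode=SIZE_CR remaining=0 emitted=8 chunks_done=1
Byte 15 = 0x0A: mode=DATA remaining=7 emitted=8 chunks_done=1
Byte 16 = 'z': mode=DATA remaining=6 emitted=9 chunks_done=1
Byte 17 = 'c': mode=DATA remaining=5 emitted=10 chunks_done=1
Byte 18 = 'u': mode=DATA remaining=4 emitted=11 chunks_done=1
Byte 19 = 'b': mode=DATA remaining=3 emitted=12 chunks_done=1
Byte 20 = '2': mode=DATA remaining=2 emitted=13 chunks_done=1
Byte 21 = '7': mode=DATA remaining=1 emitted=14 chunks_done=1
Byte 22 = '5': mode=DATA_DONE remaining=0 emitted=15 chunks_done=1

Answer: DATA_DONE 0 15 1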